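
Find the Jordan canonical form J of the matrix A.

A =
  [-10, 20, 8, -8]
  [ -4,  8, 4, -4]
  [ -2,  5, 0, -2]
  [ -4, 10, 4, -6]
J_2(-2) ⊕ J_1(-2) ⊕ J_1(-2)

The characteristic polynomial is
  det(x·I − A) = x^4 + 8*x^3 + 24*x^2 + 32*x + 16 = (x + 2)^4

Eigenvalues and multiplicities (the geometric multiplicity of λ is n − rank(A − λI), which equals the number of Jordan blocks for λ):
  λ = -2: algebraic multiplicity = 4, geometric multiplicity = 3

Determining the block sizes for each eigenvalue:
  λ = -2: 3 blocks summing to 4 forces exactly one block of size 2 and the rest size 1 → block sizes [2, 1, 1]

Assembling the blocks gives a Jordan form
J =
  [-2,  1,  0,  0]
  [ 0, -2,  0,  0]
  [ 0,  0, -2,  0]
  [ 0,  0,  0, -2]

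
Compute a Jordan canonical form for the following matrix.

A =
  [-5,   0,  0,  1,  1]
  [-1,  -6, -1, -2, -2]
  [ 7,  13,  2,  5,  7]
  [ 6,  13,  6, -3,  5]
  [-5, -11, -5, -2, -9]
J_3(-5) ⊕ J_2(-3)

The characteristic polynomial is
  det(x·I − A) = x^5 + 21*x^4 + 174*x^3 + 710*x^2 + 1425*x + 1125 = (x + 3)^2*(x + 5)^3

Eigenvalues and multiplicities (the geometric multiplicity of λ is n − rank(A − λI), which equals the number of Jordan blocks for λ):
  λ = -5: algebraic multiplicity = 3, geometric multiplicity = 1
  λ = -3: algebraic multiplicity = 2, geometric multiplicity = 1

Determining the block sizes for each eigenvalue:
  λ = -5: one block (gm = 1), so the single block has size am = 3 → block sizes [3]
  λ = -3: one block (gm = 1), so the single block has size am = 2 → block sizes [2]

Assembling the blocks gives a Jordan form
J =
  [-5,  1,  0,  0,  0]
  [ 0, -5,  1,  0,  0]
  [ 0,  0, -5,  0,  0]
  [ 0,  0,  0, -3,  1]
  [ 0,  0,  0,  0, -3]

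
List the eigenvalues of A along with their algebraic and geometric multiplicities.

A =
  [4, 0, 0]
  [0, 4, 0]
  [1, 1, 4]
λ = 4: alg = 3, geom = 2

Step 1 — factor the characteristic polynomial to read off the algebraic multiplicities:
  χ_A(x) = (x - 4)^3

Step 2 — compute geometric multiplicities via the rank-nullity identity g(λ) = n − rank(A − λI):
  rank(A − (4)·I) = 1, so dim ker(A − (4)·I) = n − 1 = 2

Summary:
  λ = 4: algebraic multiplicity = 3, geometric multiplicity = 2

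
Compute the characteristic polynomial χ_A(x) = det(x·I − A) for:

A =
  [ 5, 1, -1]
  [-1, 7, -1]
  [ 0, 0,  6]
x^3 - 18*x^2 + 108*x - 216

Expanding det(x·I − A) (e.g. by cofactor expansion or by noting that A is similar to its Jordan form J, which has the same characteristic polynomial as A) gives
  χ_A(x) = x^3 - 18*x^2 + 108*x - 216
which factors as (x - 6)^3. The eigenvalues (with algebraic multiplicities) are λ = 6 with multiplicity 3.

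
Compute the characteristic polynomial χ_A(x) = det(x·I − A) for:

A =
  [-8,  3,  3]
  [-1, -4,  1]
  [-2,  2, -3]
x^3 + 15*x^2 + 75*x + 125

Expanding det(x·I − A) (e.g. by cofactor expansion or by noting that A is similar to its Jordan form J, which has the same characteristic polynomial as A) gives
  χ_A(x) = x^3 + 15*x^2 + 75*x + 125
which factors as (x + 5)^3. The eigenvalues (with algebraic multiplicities) are λ = -5 with multiplicity 3.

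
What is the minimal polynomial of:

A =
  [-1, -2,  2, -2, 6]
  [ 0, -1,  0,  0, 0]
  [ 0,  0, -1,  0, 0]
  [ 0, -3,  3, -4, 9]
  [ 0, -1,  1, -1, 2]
x^2 + 2*x + 1

The characteristic polynomial is χ_A(x) = (x + 1)^5, so the eigenvalues are known. The minimal polynomial is
  m_A(x) = Π_λ (x − λ)^{k_λ}
where k_λ is the size of the *largest* Jordan block for λ (equivalently, the smallest k with (A − λI)^k v = 0 for every generalised eigenvector v of λ).

  λ = -1: largest Jordan block has size 2, contributing (x + 1)^2

So m_A(x) = (x + 1)^2 = x^2 + 2*x + 1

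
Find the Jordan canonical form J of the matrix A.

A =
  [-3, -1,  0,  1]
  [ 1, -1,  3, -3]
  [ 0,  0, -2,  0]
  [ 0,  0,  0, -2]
J_3(-2) ⊕ J_1(-2)

The characteristic polynomial is
  det(x·I − A) = x^4 + 8*x^3 + 24*x^2 + 32*x + 16 = (x + 2)^4

Eigenvalues and multiplicities (the geometric multiplicity of λ is n − rank(A − λI), which equals the number of Jordan blocks for λ):
  λ = -2: algebraic multiplicity = 4, geometric multiplicity = 2

Determining the block sizes for each eigenvalue:
  λ = -2: with am = 4 and gm = 2, the partition is not yet determined (e.g. several partitions of 4 into 2 parts exist). Let N = A − (-2)·I. Computing rank(N^1) = 2, rank(N^2) = 1, rank(N^3) = 0; the number of blocks of size ≥ j is rank(N^{j−1}) − rank(N^j), giving [2, 1, 1]. So we have 1 block(s) of size 3, 1 block(s) of size 1 → block sizes [3, 1]

Assembling the blocks gives a Jordan form
J =
  [-2,  1,  0,  0]
  [ 0, -2,  1,  0]
  [ 0,  0, -2,  0]
  [ 0,  0,  0, -2]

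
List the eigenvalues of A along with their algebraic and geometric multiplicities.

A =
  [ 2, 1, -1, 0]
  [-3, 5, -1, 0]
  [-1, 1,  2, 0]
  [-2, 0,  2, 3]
λ = 3: alg = 4, geom = 2

Step 1 — factor the characteristic polynomial to read off the algebraic multiplicities:
  χ_A(x) = (x - 3)^4

Step 2 — compute geometric multiplicities via the rank-nullity identity g(λ) = n − rank(A − λI):
  rank(A − (3)·I) = 2, so dim ker(A − (3)·I) = n − 2 = 2

Summary:
  λ = 3: algebraic multiplicity = 4, geometric multiplicity = 2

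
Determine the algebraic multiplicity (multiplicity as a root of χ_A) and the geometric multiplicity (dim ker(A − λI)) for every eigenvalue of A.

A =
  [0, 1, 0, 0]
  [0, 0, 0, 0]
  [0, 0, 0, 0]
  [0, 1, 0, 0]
λ = 0: alg = 4, geom = 3

Step 1 — factor the characteristic polynomial to read off the algebraic multiplicities:
  χ_A(x) = x^4

Step 2 — compute geometric multiplicities via the rank-nullity identity g(λ) = n − rank(A − λI):
  rank(A − (0)·I) = 1, so dim ker(A − (0)·I) = n − 1 = 3

Summary:
  λ = 0: algebraic multiplicity = 4, geometric multiplicity = 3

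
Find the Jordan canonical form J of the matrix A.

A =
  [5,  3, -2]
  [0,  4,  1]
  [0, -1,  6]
J_3(5)

The characteristic polynomial is
  det(x·I − A) = x^3 - 15*x^2 + 75*x - 125 = (x - 5)^3

Eigenvalues and multiplicities (the geometric multiplicity of λ is n − rank(A − λI), which equals the number of Jordan blocks for λ):
  λ = 5: algebraic multiplicity = 3, geometric multiplicity = 1

Determining the block sizes for each eigenvalue:
  λ = 5: one block (gm = 1), so the single block has size am = 3 → block sizes [3]

Assembling the blocks gives a Jordan form
J =
  [5, 1, 0]
  [0, 5, 1]
  [0, 0, 5]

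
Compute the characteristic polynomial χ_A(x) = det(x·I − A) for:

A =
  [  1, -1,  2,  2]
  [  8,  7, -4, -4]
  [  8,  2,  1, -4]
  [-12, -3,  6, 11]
x^4 - 20*x^3 + 150*x^2 - 500*x + 625

Expanding det(x·I − A) (e.g. by cofactor expansion or by noting that A is similar to its Jordan form J, which has the same characteristic polynomial as A) gives
  χ_A(x) = x^4 - 20*x^3 + 150*x^2 - 500*x + 625
which factors as (x - 5)^4. The eigenvalues (with algebraic multiplicities) are λ = 5 with multiplicity 4.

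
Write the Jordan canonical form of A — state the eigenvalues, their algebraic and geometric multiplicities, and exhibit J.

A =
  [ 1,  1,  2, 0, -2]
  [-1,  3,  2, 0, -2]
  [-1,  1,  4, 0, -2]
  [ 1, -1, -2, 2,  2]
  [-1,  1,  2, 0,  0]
J_2(2) ⊕ J_1(2) ⊕ J_1(2) ⊕ J_1(2)

The characteristic polynomial is
  det(x·I − A) = x^5 - 10*x^4 + 40*x^3 - 80*x^2 + 80*x - 32 = (x - 2)^5

Eigenvalues and multiplicities (the geometric multiplicity of λ is n − rank(A − λI), which equals the number of Jordan blocks for λ):
  λ = 2: algebraic multiplicity = 5, geometric multiplicity = 4

Determining the block sizes for each eigenvalue:
  λ = 2: 4 blocks summing to 5 forces exactly one block of size 2 and the rest size 1 → block sizes [2, 1, 1, 1]

Assembling the blocks gives a Jordan form
J =
  [2, 1, 0, 0, 0]
  [0, 2, 0, 0, 0]
  [0, 0, 2, 0, 0]
  [0, 0, 0, 2, 0]
  [0, 0, 0, 0, 2]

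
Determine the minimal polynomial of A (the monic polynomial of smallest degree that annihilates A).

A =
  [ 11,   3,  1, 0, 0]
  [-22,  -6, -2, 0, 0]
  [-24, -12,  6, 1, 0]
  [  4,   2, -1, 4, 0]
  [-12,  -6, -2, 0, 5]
x^4 - 15*x^3 + 75*x^2 - 125*x

The characteristic polynomial is χ_A(x) = x*(x - 5)^4, so the eigenvalues are known. The minimal polynomial is
  m_A(x) = Π_λ (x − λ)^{k_λ}
where k_λ is the size of the *largest* Jordan block for λ (equivalently, the smallest k with (A − λI)^k v = 0 for every generalised eigenvector v of λ).

  λ = 0: largest Jordan block has size 1, contributing (x − 0)
  λ = 5: largest Jordan block has size 3, contributing (x − 5)^3

So m_A(x) = x*(x - 5)^3 = x^4 - 15*x^3 + 75*x^2 - 125*x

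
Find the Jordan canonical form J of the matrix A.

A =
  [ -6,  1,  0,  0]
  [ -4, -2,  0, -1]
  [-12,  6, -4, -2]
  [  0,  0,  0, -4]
J_3(-4) ⊕ J_1(-4)

The characteristic polynomial is
  det(x·I − A) = x^4 + 16*x^3 + 96*x^2 + 256*x + 256 = (x + 4)^4

Eigenvalues and multiplicities (the geometric multiplicity of λ is n − rank(A − λI), which equals the number of Jordan blocks for λ):
  λ = -4: algebraic multiplicity = 4, geometric multiplicity = 2

Determining the block sizes for each eigenvalue:
  λ = -4: with am = 4 and gm = 2, the partition is not yet determined (e.g. several partitions of 4 into 2 parts exist). Let N = A − (-4)·I. Computing rank(N^1) = 2, rank(N^2) = 1, rank(N^3) = 0; the number of blocks of size ≥ j is rank(N^{j−1}) − rank(N^j), giving [2, 1, 1]. So we have 1 block(s) of size 3, 1 block(s) of size 1 → block sizes [3, 1]

Assembling the blocks gives a Jordan form
J =
  [-4,  1,  0,  0]
  [ 0, -4,  1,  0]
  [ 0,  0, -4,  0]
  [ 0,  0,  0, -4]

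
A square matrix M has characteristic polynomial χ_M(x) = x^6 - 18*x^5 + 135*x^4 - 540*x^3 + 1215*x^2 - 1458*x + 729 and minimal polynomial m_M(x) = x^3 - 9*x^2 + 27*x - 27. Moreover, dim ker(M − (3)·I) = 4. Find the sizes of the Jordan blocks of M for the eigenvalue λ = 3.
Block sizes for λ = 3: [3, 1, 1, 1]

Step 1 — from the characteristic polynomial, algebraic multiplicity of λ = 3 is 6. From dim ker(M − (3)·I) = 4, there are exactly 4 Jordan blocks for λ = 3.
Step 2 — from the minimal polynomial, the factor (x − 3)^3 tells us the largest block for λ = 3 has size 3.
Step 3 — with total size 6, 4 blocks, and largest block 3, the block sizes (in nonincreasing order) are [3, 1, 1, 1].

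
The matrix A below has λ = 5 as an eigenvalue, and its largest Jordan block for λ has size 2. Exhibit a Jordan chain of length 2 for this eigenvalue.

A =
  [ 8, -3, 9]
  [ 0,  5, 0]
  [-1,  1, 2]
A Jordan chain for λ = 5 of length 2:
v_1 = (3, 0, -1)ᵀ
v_2 = (1, 0, 0)ᵀ

Let N = A − (5)·I. We want v_2 with N^2 v_2 = 0 but N^1 v_2 ≠ 0; then v_{j-1} := N · v_j for j = 2, …, 2.

Pick v_2 = (1, 0, 0)ᵀ.
Then v_1 = N · v_2 = (3, 0, -1)ᵀ.

Sanity check: (A − (5)·I) v_1 = (0, 0, 0)ᵀ = 0. ✓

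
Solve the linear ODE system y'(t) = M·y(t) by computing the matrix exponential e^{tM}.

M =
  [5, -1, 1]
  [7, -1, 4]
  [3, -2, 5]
e^{tM} =
  [2*t*exp(3*t) + exp(3*t), -t*exp(3*t), t*exp(3*t)]
  [-t^2*exp(3*t) + 7*t*exp(3*t), t^2*exp(3*t)/2 - 4*t*exp(3*t) + exp(3*t), -t^2*exp(3*t)/2 + 4*t*exp(3*t)]
  [-t^2*exp(3*t) + 3*t*exp(3*t), t^2*exp(3*t)/2 - 2*t*exp(3*t), -t^2*exp(3*t)/2 + 2*t*exp(3*t) + exp(3*t)]

Strategy: write M = P · J · P⁻¹ where J is a Jordan canonical form, so e^{tM} = P · e^{tJ} · P⁻¹, and e^{tJ} can be computed block-by-block.

M has Jordan form
J =
  [3, 1, 0]
  [0, 3, 1]
  [0, 0, 3]
(up to reordering of blocks).

Per-block formulas:
  For a 3×3 Jordan block J_3(3): exp(t · J_3(3)) = e^(3t)·(I + t·N + (t^2/2)·N^2), where N is the 3×3 nilpotent shift.

After assembling e^{tJ} and conjugating by P, we get:

e^{tM} =
  [2*t*exp(3*t) + exp(3*t), -t*exp(3*t), t*exp(3*t)]
  [-t^2*exp(3*t) + 7*t*exp(3*t), t^2*exp(3*t)/2 - 4*t*exp(3*t) + exp(3*t), -t^2*exp(3*t)/2 + 4*t*exp(3*t)]
  [-t^2*exp(3*t) + 3*t*exp(3*t), t^2*exp(3*t)/2 - 2*t*exp(3*t), -t^2*exp(3*t)/2 + 2*t*exp(3*t) + exp(3*t)]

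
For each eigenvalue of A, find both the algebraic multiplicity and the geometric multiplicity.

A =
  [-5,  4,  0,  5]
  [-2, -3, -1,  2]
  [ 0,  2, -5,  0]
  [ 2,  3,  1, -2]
λ = -5: alg = 3, geom = 1; λ = 0: alg = 1, geom = 1

Step 1 — factor the characteristic polynomial to read off the algebraic multiplicities:
  χ_A(x) = x*(x + 5)^3

Step 2 — compute geometric multiplicities via the rank-nullity identity g(λ) = n − rank(A − λI):
  rank(A − (-5)·I) = 3, so dim ker(A − (-5)·I) = n − 3 = 1
  rank(A − (0)·I) = 3, so dim ker(A − (0)·I) = n − 3 = 1

Summary:
  λ = -5: algebraic multiplicity = 3, geometric multiplicity = 1
  λ = 0: algebraic multiplicity = 1, geometric multiplicity = 1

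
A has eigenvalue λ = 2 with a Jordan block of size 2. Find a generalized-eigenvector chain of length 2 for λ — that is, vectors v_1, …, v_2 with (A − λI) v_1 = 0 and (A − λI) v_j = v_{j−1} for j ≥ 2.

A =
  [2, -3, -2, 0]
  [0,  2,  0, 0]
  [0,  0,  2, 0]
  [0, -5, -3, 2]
A Jordan chain for λ = 2 of length 2:
v_1 = (-3, 0, 0, -5)ᵀ
v_2 = (0, 1, 0, 0)ᵀ

Let N = A − (2)·I. We want v_2 with N^2 v_2 = 0 but N^1 v_2 ≠ 0; then v_{j-1} := N · v_j for j = 2, …, 2.

Pick v_2 = (0, 1, 0, 0)ᵀ.
Then v_1 = N · v_2 = (-3, 0, 0, -5)ᵀ.

Sanity check: (A − (2)·I) v_1 = (0, 0, 0, 0)ᵀ = 0. ✓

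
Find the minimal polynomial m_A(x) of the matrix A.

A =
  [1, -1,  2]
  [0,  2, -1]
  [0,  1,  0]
x^3 - 3*x^2 + 3*x - 1

The characteristic polynomial is χ_A(x) = (x - 1)^3, so the eigenvalues are known. The minimal polynomial is
  m_A(x) = Π_λ (x − λ)^{k_λ}
where k_λ is the size of the *largest* Jordan block for λ (equivalently, the smallest k with (A − λI)^k v = 0 for every generalised eigenvector v of λ).

  λ = 1: largest Jordan block has size 3, contributing (x − 1)^3

So m_A(x) = (x - 1)^3 = x^3 - 3*x^2 + 3*x - 1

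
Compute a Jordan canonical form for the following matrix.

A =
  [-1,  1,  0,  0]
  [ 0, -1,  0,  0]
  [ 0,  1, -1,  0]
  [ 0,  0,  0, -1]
J_2(-1) ⊕ J_1(-1) ⊕ J_1(-1)

The characteristic polynomial is
  det(x·I − A) = x^4 + 4*x^3 + 6*x^2 + 4*x + 1 = (x + 1)^4

Eigenvalues and multiplicities (the geometric multiplicity of λ is n − rank(A − λI), which equals the number of Jordan blocks for λ):
  λ = -1: algebraic multiplicity = 4, geometric multiplicity = 3

Determining the block sizes for each eigenvalue:
  λ = -1: 3 blocks summing to 4 forces exactly one block of size 2 and the rest size 1 → block sizes [2, 1, 1]

Assembling the blocks gives a Jordan form
J =
  [-1,  1,  0,  0]
  [ 0, -1,  0,  0]
  [ 0,  0, -1,  0]
  [ 0,  0,  0, -1]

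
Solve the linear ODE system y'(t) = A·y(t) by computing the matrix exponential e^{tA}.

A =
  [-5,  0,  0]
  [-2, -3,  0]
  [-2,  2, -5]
e^{tA} =
  [exp(-5*t), 0, 0]
  [-exp(-3*t) + exp(-5*t), exp(-3*t), 0]
  [-exp(-3*t) + exp(-5*t), exp(-3*t) - exp(-5*t), exp(-5*t)]

Strategy: write A = P · J · P⁻¹ where J is a Jordan canonical form, so e^{tA} = P · e^{tJ} · P⁻¹, and e^{tJ} can be computed block-by-block.

A has Jordan form
J =
  [-5,  0,  0]
  [ 0, -5,  0]
  [ 0,  0, -3]
(up to reordering of blocks).

Per-block formulas:
  For a 1×1 block at λ = -3: exp(t · [-3]) = [e^(-3t)].
  For a 1×1 block at λ = -5: exp(t · [-5]) = [e^(-5t)].

After assembling e^{tJ} and conjugating by P, we get:

e^{tA} =
  [exp(-5*t), 0, 0]
  [-exp(-3*t) + exp(-5*t), exp(-3*t), 0]
  [-exp(-3*t) + exp(-5*t), exp(-3*t) - exp(-5*t), exp(-5*t)]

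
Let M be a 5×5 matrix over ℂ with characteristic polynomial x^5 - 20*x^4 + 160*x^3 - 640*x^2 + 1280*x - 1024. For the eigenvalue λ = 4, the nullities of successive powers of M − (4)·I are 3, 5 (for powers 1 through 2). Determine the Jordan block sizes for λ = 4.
Block sizes for λ = 4: [2, 2, 1]

From the dimensions of kernels of powers, the number of Jordan blocks of size at least j is d_j − d_{j−1} where d_j = dim ker(N^j) (with d_0 = 0). Computing the differences gives [3, 2].
The number of blocks of size exactly k is (#blocks of size ≥ k) − (#blocks of size ≥ k + 1), so the partition is: 1 block(s) of size 1, 2 block(s) of size 2.
In nonincreasing order the block sizes are [2, 2, 1].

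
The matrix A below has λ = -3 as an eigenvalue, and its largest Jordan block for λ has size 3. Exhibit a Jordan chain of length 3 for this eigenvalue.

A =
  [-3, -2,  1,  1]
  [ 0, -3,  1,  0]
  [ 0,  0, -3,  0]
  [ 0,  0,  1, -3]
A Jordan chain for λ = -3 of length 3:
v_1 = (-1, 0, 0, 0)ᵀ
v_2 = (1, 1, 0, 1)ᵀ
v_3 = (0, 0, 1, 0)ᵀ

Let N = A − (-3)·I. We want v_3 with N^3 v_3 = 0 but N^2 v_3 ≠ 0; then v_{j-1} := N · v_j for j = 3, …, 2.

Pick v_3 = (0, 0, 1, 0)ᵀ.
Then v_2 = N · v_3 = (1, 1, 0, 1)ᵀ.
Then v_1 = N · v_2 = (-1, 0, 0, 0)ᵀ.

Sanity check: (A − (-3)·I) v_1 = (0, 0, 0, 0)ᵀ = 0. ✓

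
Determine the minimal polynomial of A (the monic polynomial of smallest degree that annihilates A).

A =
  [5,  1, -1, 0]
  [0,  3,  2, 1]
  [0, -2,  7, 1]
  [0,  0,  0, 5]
x^2 - 10*x + 25

The characteristic polynomial is χ_A(x) = (x - 5)^4, so the eigenvalues are known. The minimal polynomial is
  m_A(x) = Π_λ (x − λ)^{k_λ}
where k_λ is the size of the *largest* Jordan block for λ (equivalently, the smallest k with (A − λI)^k v = 0 for every generalised eigenvector v of λ).

  λ = 5: largest Jordan block has size 2, contributing (x − 5)^2

So m_A(x) = (x - 5)^2 = x^2 - 10*x + 25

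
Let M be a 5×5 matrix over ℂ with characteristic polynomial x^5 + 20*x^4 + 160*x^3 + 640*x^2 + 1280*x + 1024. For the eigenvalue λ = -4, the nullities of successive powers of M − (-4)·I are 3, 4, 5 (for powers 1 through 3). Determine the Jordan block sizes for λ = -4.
Block sizes for λ = -4: [3, 1, 1]

From the dimensions of kernels of powers, the number of Jordan blocks of size at least j is d_j − d_{j−1} where d_j = dim ker(N^j) (with d_0 = 0). Computing the differences gives [3, 1, 1].
The number of blocks of size exactly k is (#blocks of size ≥ k) − (#blocks of size ≥ k + 1), so the partition is: 2 block(s) of size 1, 1 block(s) of size 3.
In nonincreasing order the block sizes are [3, 1, 1].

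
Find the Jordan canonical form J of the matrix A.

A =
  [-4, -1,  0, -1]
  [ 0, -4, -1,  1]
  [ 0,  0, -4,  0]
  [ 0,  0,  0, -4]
J_3(-4) ⊕ J_1(-4)

The characteristic polynomial is
  det(x·I − A) = x^4 + 16*x^3 + 96*x^2 + 256*x + 256 = (x + 4)^4

Eigenvalues and multiplicities (the geometric multiplicity of λ is n − rank(A − λI), which equals the number of Jordan blocks for λ):
  λ = -4: algebraic multiplicity = 4, geometric multiplicity = 2

Determining the block sizes for each eigenvalue:
  λ = -4: with am = 4 and gm = 2, the partition is not yet determined (e.g. several partitions of 4 into 2 parts exist). Let N = A − (-4)·I. Computing rank(N^1) = 2, rank(N^2) = 1, rank(N^3) = 0; the number of blocks of size ≥ j is rank(N^{j−1}) − rank(N^j), giving [2, 1, 1]. So we have 1 block(s) of size 3, 1 block(s) of size 1 → block sizes [3, 1]

Assembling the blocks gives a Jordan form
J =
  [-4,  1,  0,  0]
  [ 0, -4,  1,  0]
  [ 0,  0, -4,  0]
  [ 0,  0,  0, -4]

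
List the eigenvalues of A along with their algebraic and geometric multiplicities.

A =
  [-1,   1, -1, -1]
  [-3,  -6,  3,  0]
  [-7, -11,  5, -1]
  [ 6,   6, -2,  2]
λ = 0: alg = 4, geom = 2

Step 1 — factor the characteristic polynomial to read off the algebraic multiplicities:
  χ_A(x) = x^4

Step 2 — compute geometric multiplicities via the rank-nullity identity g(λ) = n − rank(A − λI):
  rank(A − (0)·I) = 2, so dim ker(A − (0)·I) = n − 2 = 2

Summary:
  λ = 0: algebraic multiplicity = 4, geometric multiplicity = 2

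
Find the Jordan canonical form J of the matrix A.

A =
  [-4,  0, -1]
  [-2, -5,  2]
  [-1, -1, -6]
J_3(-5)

The characteristic polynomial is
  det(x·I − A) = x^3 + 15*x^2 + 75*x + 125 = (x + 5)^3

Eigenvalues and multiplicities (the geometric multiplicity of λ is n − rank(A − λI), which equals the number of Jordan blocks for λ):
  λ = -5: algebraic multiplicity = 3, geometric multiplicity = 1

Determining the block sizes for each eigenvalue:
  λ = -5: one block (gm = 1), so the single block has size am = 3 → block sizes [3]

Assembling the blocks gives a Jordan form
J =
  [-5,  1,  0]
  [ 0, -5,  1]
  [ 0,  0, -5]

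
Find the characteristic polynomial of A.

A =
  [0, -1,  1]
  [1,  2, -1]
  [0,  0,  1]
x^3 - 3*x^2 + 3*x - 1

Expanding det(x·I − A) (e.g. by cofactor expansion or by noting that A is similar to its Jordan form J, which has the same characteristic polynomial as A) gives
  χ_A(x) = x^3 - 3*x^2 + 3*x - 1
which factors as (x - 1)^3. The eigenvalues (with algebraic multiplicities) are λ = 1 with multiplicity 3.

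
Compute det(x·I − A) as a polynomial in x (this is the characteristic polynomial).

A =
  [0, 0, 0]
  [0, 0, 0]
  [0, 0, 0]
x^3

Expanding det(x·I − A) (e.g. by cofactor expansion or by noting that A is similar to its Jordan form J, which has the same characteristic polynomial as A) gives
  χ_A(x) = x^3
which factors as x^3. The eigenvalues (with algebraic multiplicities) are λ = 0 with multiplicity 3.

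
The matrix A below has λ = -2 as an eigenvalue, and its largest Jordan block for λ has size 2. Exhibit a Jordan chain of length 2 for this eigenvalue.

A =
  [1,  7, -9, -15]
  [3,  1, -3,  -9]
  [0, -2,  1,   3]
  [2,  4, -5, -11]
A Jordan chain for λ = -2 of length 2:
v_1 = (3, 3, 0, 2)ᵀ
v_2 = (1, 0, 0, 0)ᵀ

Let N = A − (-2)·I. We want v_2 with N^2 v_2 = 0 but N^1 v_2 ≠ 0; then v_{j-1} := N · v_j for j = 2, …, 2.

Pick v_2 = (1, 0, 0, 0)ᵀ.
Then v_1 = N · v_2 = (3, 3, 0, 2)ᵀ.

Sanity check: (A − (-2)·I) v_1 = (0, 0, 0, 0)ᵀ = 0. ✓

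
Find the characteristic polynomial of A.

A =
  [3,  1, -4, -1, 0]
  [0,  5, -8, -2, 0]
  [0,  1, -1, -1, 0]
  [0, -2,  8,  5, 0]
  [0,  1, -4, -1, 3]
x^5 - 15*x^4 + 90*x^3 - 270*x^2 + 405*x - 243

Expanding det(x·I − A) (e.g. by cofactor expansion or by noting that A is similar to its Jordan form J, which has the same characteristic polynomial as A) gives
  χ_A(x) = x^5 - 15*x^4 + 90*x^3 - 270*x^2 + 405*x - 243
which factors as (x - 3)^5. The eigenvalues (with algebraic multiplicities) are λ = 3 with multiplicity 5.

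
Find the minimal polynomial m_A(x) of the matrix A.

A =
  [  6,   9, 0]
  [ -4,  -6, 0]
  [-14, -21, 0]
x^2

The characteristic polynomial is χ_A(x) = x^3, so the eigenvalues are known. The minimal polynomial is
  m_A(x) = Π_λ (x − λ)^{k_λ}
where k_λ is the size of the *largest* Jordan block for λ (equivalently, the smallest k with (A − λI)^k v = 0 for every generalised eigenvector v of λ).

  λ = 0: largest Jordan block has size 2, contributing (x − 0)^2

So m_A(x) = x^2 = x^2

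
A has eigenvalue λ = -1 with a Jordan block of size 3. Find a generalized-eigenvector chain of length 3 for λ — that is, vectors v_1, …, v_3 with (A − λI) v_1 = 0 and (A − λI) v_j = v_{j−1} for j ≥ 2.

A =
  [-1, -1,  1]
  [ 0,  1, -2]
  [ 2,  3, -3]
A Jordan chain for λ = -1 of length 3:
v_1 = (2, -4, -4)ᵀ
v_2 = (0, 0, 2)ᵀ
v_3 = (1, 0, 0)ᵀ

Let N = A − (-1)·I. We want v_3 with N^3 v_3 = 0 but N^2 v_3 ≠ 0; then v_{j-1} := N · v_j for j = 3, …, 2.

Pick v_3 = (1, 0, 0)ᵀ.
Then v_2 = N · v_3 = (0, 0, 2)ᵀ.
Then v_1 = N · v_2 = (2, -4, -4)ᵀ.

Sanity check: (A − (-1)·I) v_1 = (0, 0, 0)ᵀ = 0. ✓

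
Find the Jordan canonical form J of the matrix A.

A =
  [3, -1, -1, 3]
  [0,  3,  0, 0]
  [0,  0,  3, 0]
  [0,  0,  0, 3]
J_2(3) ⊕ J_1(3) ⊕ J_1(3)

The characteristic polynomial is
  det(x·I − A) = x^4 - 12*x^3 + 54*x^2 - 108*x + 81 = (x - 3)^4

Eigenvalues and multiplicities (the geometric multiplicity of λ is n − rank(A − λI), which equals the number of Jordan blocks for λ):
  λ = 3: algebraic multiplicity = 4, geometric multiplicity = 3

Determining the block sizes for each eigenvalue:
  λ = 3: 3 blocks summing to 4 forces exactly one block of size 2 and the rest size 1 → block sizes [2, 1, 1]

Assembling the blocks gives a Jordan form
J =
  [3, 1, 0, 0]
  [0, 3, 0, 0]
  [0, 0, 3, 0]
  [0, 0, 0, 3]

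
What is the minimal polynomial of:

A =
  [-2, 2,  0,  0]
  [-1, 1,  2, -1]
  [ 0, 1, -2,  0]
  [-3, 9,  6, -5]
x^3 + 6*x^2 + 12*x + 8

The characteristic polynomial is χ_A(x) = (x + 2)^4, so the eigenvalues are known. The minimal polynomial is
  m_A(x) = Π_λ (x − λ)^{k_λ}
where k_λ is the size of the *largest* Jordan block for λ (equivalently, the smallest k with (A − λI)^k v = 0 for every generalised eigenvector v of λ).

  λ = -2: largest Jordan block has size 3, contributing (x + 2)^3

So m_A(x) = (x + 2)^3 = x^3 + 6*x^2 + 12*x + 8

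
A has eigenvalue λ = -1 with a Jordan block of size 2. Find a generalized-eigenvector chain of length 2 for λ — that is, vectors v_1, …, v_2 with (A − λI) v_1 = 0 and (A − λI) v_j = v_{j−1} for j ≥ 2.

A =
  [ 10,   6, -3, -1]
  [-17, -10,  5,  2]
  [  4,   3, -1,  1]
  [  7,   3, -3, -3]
A Jordan chain for λ = -1 of length 2:
v_1 = (11, -17, 4, 7)ᵀ
v_2 = (1, 0, 0, 0)ᵀ

Let N = A − (-1)·I. We want v_2 with N^2 v_2 = 0 but N^1 v_2 ≠ 0; then v_{j-1} := N · v_j for j = 2, …, 2.

Pick v_2 = (1, 0, 0, 0)ᵀ.
Then v_1 = N · v_2 = (11, -17, 4, 7)ᵀ.

Sanity check: (A − (-1)·I) v_1 = (0, 0, 0, 0)ᵀ = 0. ✓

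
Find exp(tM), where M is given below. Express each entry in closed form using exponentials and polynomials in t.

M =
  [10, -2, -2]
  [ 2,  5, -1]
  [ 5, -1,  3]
e^{tM} =
  [t^2*exp(6*t) + 4*t*exp(6*t) + exp(6*t), -2*t^2*exp(6*t) - 2*t*exp(6*t), -2*t*exp(6*t)]
  [t^2*exp(6*t)/2 + 2*t*exp(6*t), -t^2*exp(6*t) - t*exp(6*t) + exp(6*t), -t*exp(6*t)]
  [3*t^2*exp(6*t)/2 + 5*t*exp(6*t), -3*t^2*exp(6*t) - t*exp(6*t), -3*t*exp(6*t) + exp(6*t)]

Strategy: write M = P · J · P⁻¹ where J is a Jordan canonical form, so e^{tM} = P · e^{tJ} · P⁻¹, and e^{tJ} can be computed block-by-block.

M has Jordan form
J =
  [6, 1, 0]
  [0, 6, 1]
  [0, 0, 6]
(up to reordering of blocks).

Per-block formulas:
  For a 3×3 Jordan block J_3(6): exp(t · J_3(6)) = e^(6t)·(I + t·N + (t^2/2)·N^2), where N is the 3×3 nilpotent shift.

After assembling e^{tJ} and conjugating by P, we get:

e^{tM} =
  [t^2*exp(6*t) + 4*t*exp(6*t) + exp(6*t), -2*t^2*exp(6*t) - 2*t*exp(6*t), -2*t*exp(6*t)]
  [t^2*exp(6*t)/2 + 2*t*exp(6*t), -t^2*exp(6*t) - t*exp(6*t) + exp(6*t), -t*exp(6*t)]
  [3*t^2*exp(6*t)/2 + 5*t*exp(6*t), -3*t^2*exp(6*t) - t*exp(6*t), -3*t*exp(6*t) + exp(6*t)]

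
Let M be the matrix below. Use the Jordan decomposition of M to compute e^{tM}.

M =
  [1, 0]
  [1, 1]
e^{tM} =
  [exp(t), 0]
  [t*exp(t), exp(t)]

Strategy: write M = P · J · P⁻¹ where J is a Jordan canonical form, so e^{tM} = P · e^{tJ} · P⁻¹, and e^{tJ} can be computed block-by-block.

M has Jordan form
J =
  [1, 1]
  [0, 1]
(up to reordering of blocks).

Per-block formulas:
  For a 2×2 Jordan block J_2(1): exp(t · J_2(1)) = e^(1t)·(I + t·N), where N is the 2×2 nilpotent shift.

After assembling e^{tJ} and conjugating by P, we get:

e^{tM} =
  [exp(t), 0]
  [t*exp(t), exp(t)]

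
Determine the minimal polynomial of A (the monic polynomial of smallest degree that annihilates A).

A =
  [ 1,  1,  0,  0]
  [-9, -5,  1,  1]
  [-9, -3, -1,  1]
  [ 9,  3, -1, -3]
x^3 + 6*x^2 + 12*x + 8

The characteristic polynomial is χ_A(x) = (x + 2)^4, so the eigenvalues are known. The minimal polynomial is
  m_A(x) = Π_λ (x − λ)^{k_λ}
where k_λ is the size of the *largest* Jordan block for λ (equivalently, the smallest k with (A − λI)^k v = 0 for every generalised eigenvector v of λ).

  λ = -2: largest Jordan block has size 3, contributing (x + 2)^3

So m_A(x) = (x + 2)^3 = x^3 + 6*x^2 + 12*x + 8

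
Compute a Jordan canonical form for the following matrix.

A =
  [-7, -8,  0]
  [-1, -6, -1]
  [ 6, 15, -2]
J_3(-5)

The characteristic polynomial is
  det(x·I − A) = x^3 + 15*x^2 + 75*x + 125 = (x + 5)^3

Eigenvalues and multiplicities (the geometric multiplicity of λ is n − rank(A − λI), which equals the number of Jordan blocks for λ):
  λ = -5: algebraic multiplicity = 3, geometric multiplicity = 1

Determining the block sizes for each eigenvalue:
  λ = -5: one block (gm = 1), so the single block has size am = 3 → block sizes [3]

Assembling the blocks gives a Jordan form
J =
  [-5,  1,  0]
  [ 0, -5,  1]
  [ 0,  0, -5]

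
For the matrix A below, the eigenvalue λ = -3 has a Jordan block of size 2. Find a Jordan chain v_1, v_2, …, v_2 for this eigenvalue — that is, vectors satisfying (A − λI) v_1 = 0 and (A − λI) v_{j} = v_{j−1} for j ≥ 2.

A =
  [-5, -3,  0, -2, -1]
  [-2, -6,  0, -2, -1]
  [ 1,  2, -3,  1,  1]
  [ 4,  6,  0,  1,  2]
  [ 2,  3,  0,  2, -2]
A Jordan chain for λ = -3 of length 2:
v_1 = (-2, -2, 1, 4, 2)ᵀ
v_2 = (1, 0, 0, 0, 0)ᵀ

Let N = A − (-3)·I. We want v_2 with N^2 v_2 = 0 but N^1 v_2 ≠ 0; then v_{j-1} := N · v_j for j = 2, …, 2.

Pick v_2 = (1, 0, 0, 0, 0)ᵀ.
Then v_1 = N · v_2 = (-2, -2, 1, 4, 2)ᵀ.

Sanity check: (A − (-3)·I) v_1 = (0, 0, 0, 0, 0)ᵀ = 0. ✓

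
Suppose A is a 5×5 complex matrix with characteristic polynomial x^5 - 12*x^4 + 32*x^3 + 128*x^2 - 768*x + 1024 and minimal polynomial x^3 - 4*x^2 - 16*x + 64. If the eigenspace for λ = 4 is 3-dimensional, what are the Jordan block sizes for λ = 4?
Block sizes for λ = 4: [2, 1, 1]

Step 1 — from the characteristic polynomial, algebraic multiplicity of λ = 4 is 4. From dim ker(A − (4)·I) = 3, there are exactly 3 Jordan blocks for λ = 4.
Step 2 — from the minimal polynomial, the factor (x − 4)^2 tells us the largest block for λ = 4 has size 2.
Step 3 — with total size 4, 3 blocks, and largest block 2, the block sizes (in nonincreasing order) are [2, 1, 1].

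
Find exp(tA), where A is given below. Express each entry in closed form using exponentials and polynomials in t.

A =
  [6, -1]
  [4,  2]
e^{tA} =
  [2*t*exp(4*t) + exp(4*t), -t*exp(4*t)]
  [4*t*exp(4*t), -2*t*exp(4*t) + exp(4*t)]

Strategy: write A = P · J · P⁻¹ where J is a Jordan canonical form, so e^{tA} = P · e^{tJ} · P⁻¹, and e^{tJ} can be computed block-by-block.

A has Jordan form
J =
  [4, 1]
  [0, 4]
(up to reordering of blocks).

Per-block formulas:
  For a 2×2 Jordan block J_2(4): exp(t · J_2(4)) = e^(4t)·(I + t·N), where N is the 2×2 nilpotent shift.

After assembling e^{tJ} and conjugating by P, we get:

e^{tA} =
  [2*t*exp(4*t) + exp(4*t), -t*exp(4*t)]
  [4*t*exp(4*t), -2*t*exp(4*t) + exp(4*t)]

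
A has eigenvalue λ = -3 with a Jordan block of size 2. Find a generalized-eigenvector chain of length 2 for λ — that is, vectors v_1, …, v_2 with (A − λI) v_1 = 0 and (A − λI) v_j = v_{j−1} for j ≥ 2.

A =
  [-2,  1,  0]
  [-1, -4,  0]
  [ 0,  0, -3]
A Jordan chain for λ = -3 of length 2:
v_1 = (1, -1, 0)ᵀ
v_2 = (1, 0, 0)ᵀ

Let N = A − (-3)·I. We want v_2 with N^2 v_2 = 0 but N^1 v_2 ≠ 0; then v_{j-1} := N · v_j for j = 2, …, 2.

Pick v_2 = (1, 0, 0)ᵀ.
Then v_1 = N · v_2 = (1, -1, 0)ᵀ.

Sanity check: (A − (-3)·I) v_1 = (0, 0, 0)ᵀ = 0. ✓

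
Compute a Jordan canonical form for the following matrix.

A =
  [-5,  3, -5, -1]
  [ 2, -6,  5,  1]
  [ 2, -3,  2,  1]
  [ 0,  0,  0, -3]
J_2(-3) ⊕ J_1(-3) ⊕ J_1(-3)

The characteristic polynomial is
  det(x·I − A) = x^4 + 12*x^3 + 54*x^2 + 108*x + 81 = (x + 3)^4

Eigenvalues and multiplicities (the geometric multiplicity of λ is n − rank(A − λI), which equals the number of Jordan blocks for λ):
  λ = -3: algebraic multiplicity = 4, geometric multiplicity = 3

Determining the block sizes for each eigenvalue:
  λ = -3: 3 blocks summing to 4 forces exactly one block of size 2 and the rest size 1 → block sizes [2, 1, 1]

Assembling the blocks gives a Jordan form
J =
  [-3,  1,  0,  0]
  [ 0, -3,  0,  0]
  [ 0,  0, -3,  0]
  [ 0,  0,  0, -3]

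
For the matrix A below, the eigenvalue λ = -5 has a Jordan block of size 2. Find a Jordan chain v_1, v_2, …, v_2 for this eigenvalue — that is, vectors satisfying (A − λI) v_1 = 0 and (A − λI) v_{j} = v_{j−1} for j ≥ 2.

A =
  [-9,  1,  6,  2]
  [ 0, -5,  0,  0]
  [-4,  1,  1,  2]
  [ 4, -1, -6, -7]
A Jordan chain for λ = -5 of length 2:
v_1 = (-4, 0, -4, 4)ᵀ
v_2 = (1, 0, 0, 0)ᵀ

Let N = A − (-5)·I. We want v_2 with N^2 v_2 = 0 but N^1 v_2 ≠ 0; then v_{j-1} := N · v_j for j = 2, …, 2.

Pick v_2 = (1, 0, 0, 0)ᵀ.
Then v_1 = N · v_2 = (-4, 0, -4, 4)ᵀ.

Sanity check: (A − (-5)·I) v_1 = (0, 0, 0, 0)ᵀ = 0. ✓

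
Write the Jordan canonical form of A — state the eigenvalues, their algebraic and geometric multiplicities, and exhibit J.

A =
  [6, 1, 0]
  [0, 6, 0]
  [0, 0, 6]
J_2(6) ⊕ J_1(6)

The characteristic polynomial is
  det(x·I − A) = x^3 - 18*x^2 + 108*x - 216 = (x - 6)^3

Eigenvalues and multiplicities (the geometric multiplicity of λ is n − rank(A − λI), which equals the number of Jordan blocks for λ):
  λ = 6: algebraic multiplicity = 3, geometric multiplicity = 2

Determining the block sizes for each eigenvalue:
  λ = 6: 2 blocks summing to 3 forces exactly one block of size 2 and the rest size 1 → block sizes [2, 1]

Assembling the blocks gives a Jordan form
J =
  [6, 1, 0]
  [0, 6, 0]
  [0, 0, 6]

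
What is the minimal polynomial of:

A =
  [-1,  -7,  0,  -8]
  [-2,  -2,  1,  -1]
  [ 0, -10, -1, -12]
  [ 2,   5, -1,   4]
x^4 - 6*x^2 - 8*x - 3

The characteristic polynomial is χ_A(x) = (x - 3)*(x + 1)^3, so the eigenvalues are known. The minimal polynomial is
  m_A(x) = Π_λ (x − λ)^{k_λ}
where k_λ is the size of the *largest* Jordan block for λ (equivalently, the smallest k with (A − λI)^k v = 0 for every generalised eigenvector v of λ).

  λ = -1: largest Jordan block has size 3, contributing (x + 1)^3
  λ = 3: largest Jordan block has size 1, contributing (x − 3)

So m_A(x) = (x - 3)*(x + 1)^3 = x^4 - 6*x^2 - 8*x - 3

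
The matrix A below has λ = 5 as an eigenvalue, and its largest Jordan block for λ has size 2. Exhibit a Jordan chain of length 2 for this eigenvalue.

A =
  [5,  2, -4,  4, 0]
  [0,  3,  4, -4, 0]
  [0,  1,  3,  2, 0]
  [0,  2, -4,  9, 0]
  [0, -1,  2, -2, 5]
A Jordan chain for λ = 5 of length 2:
v_1 = (2, -2, 1, 2, -1)ᵀ
v_2 = (0, 1, 0, 0, 0)ᵀ

Let N = A − (5)·I. We want v_2 with N^2 v_2 = 0 but N^1 v_2 ≠ 0; then v_{j-1} := N · v_j for j = 2, …, 2.

Pick v_2 = (0, 1, 0, 0, 0)ᵀ.
Then v_1 = N · v_2 = (2, -2, 1, 2, -1)ᵀ.

Sanity check: (A − (5)·I) v_1 = (0, 0, 0, 0, 0)ᵀ = 0. ✓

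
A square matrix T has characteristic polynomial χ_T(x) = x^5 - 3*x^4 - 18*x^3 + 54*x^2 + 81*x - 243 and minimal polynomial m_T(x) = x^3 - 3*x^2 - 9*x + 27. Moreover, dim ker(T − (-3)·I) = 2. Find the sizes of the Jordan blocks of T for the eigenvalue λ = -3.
Block sizes for λ = -3: [1, 1]

Step 1 — from the characteristic polynomial, algebraic multiplicity of λ = -3 is 2. From dim ker(T − (-3)·I) = 2, there are exactly 2 Jordan blocks for λ = -3.
Step 2 — from the minimal polynomial, the factor (x + 3) tells us the largest block for λ = -3 has size 1.
Step 3 — with total size 2, 2 blocks, and largest block 1, the block sizes (in nonincreasing order) are [1, 1].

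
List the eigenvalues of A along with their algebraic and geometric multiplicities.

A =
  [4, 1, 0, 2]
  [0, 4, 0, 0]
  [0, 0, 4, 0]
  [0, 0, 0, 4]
λ = 4: alg = 4, geom = 3

Step 1 — factor the characteristic polynomial to read off the algebraic multiplicities:
  χ_A(x) = (x - 4)^4

Step 2 — compute geometric multiplicities via the rank-nullity identity g(λ) = n − rank(A − λI):
  rank(A − (4)·I) = 1, so dim ker(A − (4)·I) = n − 1 = 3

Summary:
  λ = 4: algebraic multiplicity = 4, geometric multiplicity = 3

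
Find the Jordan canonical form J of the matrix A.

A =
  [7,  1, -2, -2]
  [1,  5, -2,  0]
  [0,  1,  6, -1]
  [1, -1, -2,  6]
J_2(6) ⊕ J_2(6)

The characteristic polynomial is
  det(x·I − A) = x^4 - 24*x^3 + 216*x^2 - 864*x + 1296 = (x - 6)^4

Eigenvalues and multiplicities (the geometric multiplicity of λ is n − rank(A − λI), which equals the number of Jordan blocks for λ):
  λ = 6: algebraic multiplicity = 4, geometric multiplicity = 2

Determining the block sizes for each eigenvalue:
  λ = 6: with am = 4 and gm = 2, the partition is not yet determined (e.g. several partitions of 4 into 2 parts exist). Let N = A − (6)·I. Computing rank(N^1) = 2, rank(N^2) = 0; the number of blocks of size ≥ j is rank(N^{j−1}) − rank(N^j), giving [2, 2]. So we have 2 block(s) of size 2 → block sizes [2, 2]

Assembling the blocks gives a Jordan form
J =
  [6, 1, 0, 0]
  [0, 6, 0, 0]
  [0, 0, 6, 1]
  [0, 0, 0, 6]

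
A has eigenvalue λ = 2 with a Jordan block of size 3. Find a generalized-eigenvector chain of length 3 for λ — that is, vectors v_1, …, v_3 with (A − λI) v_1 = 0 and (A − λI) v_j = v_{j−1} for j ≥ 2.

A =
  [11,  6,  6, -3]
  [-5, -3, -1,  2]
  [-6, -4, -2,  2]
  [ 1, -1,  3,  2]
A Jordan chain for λ = 2 of length 3:
v_1 = (12, -12, -8, -4)ᵀ
v_2 = (9, -5, -6, 1)ᵀ
v_3 = (1, 0, 0, 0)ᵀ

Let N = A − (2)·I. We want v_3 with N^3 v_3 = 0 but N^2 v_3 ≠ 0; then v_{j-1} := N · v_j for j = 3, …, 2.

Pick v_3 = (1, 0, 0, 0)ᵀ.
Then v_2 = N · v_3 = (9, -5, -6, 1)ᵀ.
Then v_1 = N · v_2 = (12, -12, -8, -4)ᵀ.

Sanity check: (A − (2)·I) v_1 = (0, 0, 0, 0)ᵀ = 0. ✓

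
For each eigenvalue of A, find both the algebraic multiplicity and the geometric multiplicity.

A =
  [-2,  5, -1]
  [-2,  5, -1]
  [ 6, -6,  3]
λ = 0: alg = 1, geom = 1; λ = 3: alg = 2, geom = 1

Step 1 — factor the characteristic polynomial to read off the algebraic multiplicities:
  χ_A(x) = x*(x - 3)^2

Step 2 — compute geometric multiplicities via the rank-nullity identity g(λ) = n − rank(A − λI):
  rank(A − (0)·I) = 2, so dim ker(A − (0)·I) = n − 2 = 1
  rank(A − (3)·I) = 2, so dim ker(A − (3)·I) = n − 2 = 1

Summary:
  λ = 0: algebraic multiplicity = 1, geometric multiplicity = 1
  λ = 3: algebraic multiplicity = 2, geometric multiplicity = 1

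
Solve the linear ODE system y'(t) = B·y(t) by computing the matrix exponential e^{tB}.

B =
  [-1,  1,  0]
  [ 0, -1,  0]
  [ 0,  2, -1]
e^{tB} =
  [exp(-t), t*exp(-t), 0]
  [0, exp(-t), 0]
  [0, 2*t*exp(-t), exp(-t)]

Strategy: write B = P · J · P⁻¹ where J is a Jordan canonical form, so e^{tB} = P · e^{tJ} · P⁻¹, and e^{tJ} can be computed block-by-block.

B has Jordan form
J =
  [-1,  1,  0]
  [ 0, -1,  0]
  [ 0,  0, -1]
(up to reordering of blocks).

Per-block formulas:
  For a 2×2 Jordan block J_2(-1): exp(t · J_2(-1)) = e^(-1t)·(I + t·N), where N is the 2×2 nilpotent shift.
  For a 1×1 block at λ = -1: exp(t · [-1]) = [e^(-1t)].

After assembling e^{tJ} and conjugating by P, we get:

e^{tB} =
  [exp(-t), t*exp(-t), 0]
  [0, exp(-t), 0]
  [0, 2*t*exp(-t), exp(-t)]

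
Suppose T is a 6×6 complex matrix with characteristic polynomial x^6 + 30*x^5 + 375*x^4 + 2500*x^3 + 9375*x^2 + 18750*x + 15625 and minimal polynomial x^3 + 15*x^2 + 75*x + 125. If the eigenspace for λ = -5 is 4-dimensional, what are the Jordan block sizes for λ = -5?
Block sizes for λ = -5: [3, 1, 1, 1]

Step 1 — from the characteristic polynomial, algebraic multiplicity of λ = -5 is 6. From dim ker(T − (-5)·I) = 4, there are exactly 4 Jordan blocks for λ = -5.
Step 2 — from the minimal polynomial, the factor (x + 5)^3 tells us the largest block for λ = -5 has size 3.
Step 3 — with total size 6, 4 blocks, and largest block 3, the block sizes (in nonincreasing order) are [3, 1, 1, 1].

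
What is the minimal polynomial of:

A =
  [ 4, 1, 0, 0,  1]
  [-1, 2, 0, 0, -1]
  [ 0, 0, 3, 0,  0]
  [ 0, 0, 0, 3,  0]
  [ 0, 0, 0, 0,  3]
x^2 - 6*x + 9

The characteristic polynomial is χ_A(x) = (x - 3)^5, so the eigenvalues are known. The minimal polynomial is
  m_A(x) = Π_λ (x − λ)^{k_λ}
where k_λ is the size of the *largest* Jordan block for λ (equivalently, the smallest k with (A − λI)^k v = 0 for every generalised eigenvector v of λ).

  λ = 3: largest Jordan block has size 2, contributing (x − 3)^2

So m_A(x) = (x - 3)^2 = x^2 - 6*x + 9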